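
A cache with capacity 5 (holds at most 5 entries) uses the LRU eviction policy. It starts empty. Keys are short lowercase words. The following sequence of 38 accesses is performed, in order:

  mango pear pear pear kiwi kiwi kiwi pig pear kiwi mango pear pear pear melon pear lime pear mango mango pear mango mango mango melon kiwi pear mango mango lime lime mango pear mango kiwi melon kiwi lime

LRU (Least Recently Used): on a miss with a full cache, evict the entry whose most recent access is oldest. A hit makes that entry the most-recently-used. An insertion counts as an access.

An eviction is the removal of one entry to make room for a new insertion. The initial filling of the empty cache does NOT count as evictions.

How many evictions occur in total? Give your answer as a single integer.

LRU simulation (capacity=5):
  1. access mango: MISS. Cache (LRU->MRU): [mango]
  2. access pear: MISS. Cache (LRU->MRU): [mango pear]
  3. access pear: HIT. Cache (LRU->MRU): [mango pear]
  4. access pear: HIT. Cache (LRU->MRU): [mango pear]
  5. access kiwi: MISS. Cache (LRU->MRU): [mango pear kiwi]
  6. access kiwi: HIT. Cache (LRU->MRU): [mango pear kiwi]
  7. access kiwi: HIT. Cache (LRU->MRU): [mango pear kiwi]
  8. access pig: MISS. Cache (LRU->MRU): [mango pear kiwi pig]
  9. access pear: HIT. Cache (LRU->MRU): [mango kiwi pig pear]
  10. access kiwi: HIT. Cache (LRU->MRU): [mango pig pear kiwi]
  11. access mango: HIT. Cache (LRU->MRU): [pig pear kiwi mango]
  12. access pear: HIT. Cache (LRU->MRU): [pig kiwi mango pear]
  13. access pear: HIT. Cache (LRU->MRU): [pig kiwi mango pear]
  14. access pear: HIT. Cache (LRU->MRU): [pig kiwi mango pear]
  15. access melon: MISS. Cache (LRU->MRU): [pig kiwi mango pear melon]
  16. access pear: HIT. Cache (LRU->MRU): [pig kiwi mango melon pear]
  17. access lime: MISS, evict pig. Cache (LRU->MRU): [kiwi mango melon pear lime]
  18. access pear: HIT. Cache (LRU->MRU): [kiwi mango melon lime pear]
  19. access mango: HIT. Cache (LRU->MRU): [kiwi melon lime pear mango]
  20. access mango: HIT. Cache (LRU->MRU): [kiwi melon lime pear mango]
  21. access pear: HIT. Cache (LRU->MRU): [kiwi melon lime mango pear]
  22. access mango: HIT. Cache (LRU->MRU): [kiwi melon lime pear mango]
  23. access mango: HIT. Cache (LRU->MRU): [kiwi melon lime pear mango]
  24. access mango: HIT. Cache (LRU->MRU): [kiwi melon lime pear mango]
  25. access melon: HIT. Cache (LRU->MRU): [kiwi lime pear mango melon]
  26. access kiwi: HIT. Cache (LRU->MRU): [lime pear mango melon kiwi]
  27. access pear: HIT. Cache (LRU->MRU): [lime mango melon kiwi pear]
  28. access mango: HIT. Cache (LRU->MRU): [lime melon kiwi pear mango]
  29. access mango: HIT. Cache (LRU->MRU): [lime melon kiwi pear mango]
  30. access lime: HIT. Cache (LRU->MRU): [melon kiwi pear mango lime]
  31. access lime: HIT. Cache (LRU->MRU): [melon kiwi pear mango lime]
  32. access mango: HIT. Cache (LRU->MRU): [melon kiwi pear lime mango]
  33. access pear: HIT. Cache (LRU->MRU): [melon kiwi lime mango pear]
  34. access mango: HIT. Cache (LRU->MRU): [melon kiwi lime pear mango]
  35. access kiwi: HIT. Cache (LRU->MRU): [melon lime pear mango kiwi]
  36. access melon: HIT. Cache (LRU->MRU): [lime pear mango kiwi melon]
  37. access kiwi: HIT. Cache (LRU->MRU): [lime pear mango melon kiwi]
  38. access lime: HIT. Cache (LRU->MRU): [pear mango melon kiwi lime]
Total: 32 hits, 6 misses, 1 evictions

Answer: 1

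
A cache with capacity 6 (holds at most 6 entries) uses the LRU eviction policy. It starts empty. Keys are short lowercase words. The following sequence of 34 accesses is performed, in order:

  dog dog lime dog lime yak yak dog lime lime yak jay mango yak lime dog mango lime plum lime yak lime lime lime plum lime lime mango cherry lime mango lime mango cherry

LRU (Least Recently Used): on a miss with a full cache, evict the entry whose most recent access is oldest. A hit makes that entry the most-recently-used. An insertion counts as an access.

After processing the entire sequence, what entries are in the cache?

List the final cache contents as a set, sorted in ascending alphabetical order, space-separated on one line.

LRU simulation (capacity=6):
  1. access dog: MISS. Cache (LRU->MRU): [dog]
  2. access dog: HIT. Cache (LRU->MRU): [dog]
  3. access lime: MISS. Cache (LRU->MRU): [dog lime]
  4. access dog: HIT. Cache (LRU->MRU): [lime dog]
  5. access lime: HIT. Cache (LRU->MRU): [dog lime]
  6. access yak: MISS. Cache (LRU->MRU): [dog lime yak]
  7. access yak: HIT. Cache (LRU->MRU): [dog lime yak]
  8. access dog: HIT. Cache (LRU->MRU): [lime yak dog]
  9. access lime: HIT. Cache (LRU->MRU): [yak dog lime]
  10. access lime: HIT. Cache (LRU->MRU): [yak dog lime]
  11. access yak: HIT. Cache (LRU->MRU): [dog lime yak]
  12. access jay: MISS. Cache (LRU->MRU): [dog lime yak jay]
  13. access mango: MISS. Cache (LRU->MRU): [dog lime yak jay mango]
  14. access yak: HIT. Cache (LRU->MRU): [dog lime jay mango yak]
  15. access lime: HIT. Cache (LRU->MRU): [dog jay mango yak lime]
  16. access dog: HIT. Cache (LRU->MRU): [jay mango yak lime dog]
  17. access mango: HIT. Cache (LRU->MRU): [jay yak lime dog mango]
  18. access lime: HIT. Cache (LRU->MRU): [jay yak dog mango lime]
  19. access plum: MISS. Cache (LRU->MRU): [jay yak dog mango lime plum]
  20. access lime: HIT. Cache (LRU->MRU): [jay yak dog mango plum lime]
  21. access yak: HIT. Cache (LRU->MRU): [jay dog mango plum lime yak]
  22. access lime: HIT. Cache (LRU->MRU): [jay dog mango plum yak lime]
  23. access lime: HIT. Cache (LRU->MRU): [jay dog mango plum yak lime]
  24. access lime: HIT. Cache (LRU->MRU): [jay dog mango plum yak lime]
  25. access plum: HIT. Cache (LRU->MRU): [jay dog mango yak lime plum]
  26. access lime: HIT. Cache (LRU->MRU): [jay dog mango yak plum lime]
  27. access lime: HIT. Cache (LRU->MRU): [jay dog mango yak plum lime]
  28. access mango: HIT. Cache (LRU->MRU): [jay dog yak plum lime mango]
  29. access cherry: MISS, evict jay. Cache (LRU->MRU): [dog yak plum lime mango cherry]
  30. access lime: HIT. Cache (LRU->MRU): [dog yak plum mango cherry lime]
  31. access mango: HIT. Cache (LRU->MRU): [dog yak plum cherry lime mango]
  32. access lime: HIT. Cache (LRU->MRU): [dog yak plum cherry mango lime]
  33. access mango: HIT. Cache (LRU->MRU): [dog yak plum cherry lime mango]
  34. access cherry: HIT. Cache (LRU->MRU): [dog yak plum lime mango cherry]
Total: 27 hits, 7 misses, 1 evictions

Answer: cherry dog lime mango plum yak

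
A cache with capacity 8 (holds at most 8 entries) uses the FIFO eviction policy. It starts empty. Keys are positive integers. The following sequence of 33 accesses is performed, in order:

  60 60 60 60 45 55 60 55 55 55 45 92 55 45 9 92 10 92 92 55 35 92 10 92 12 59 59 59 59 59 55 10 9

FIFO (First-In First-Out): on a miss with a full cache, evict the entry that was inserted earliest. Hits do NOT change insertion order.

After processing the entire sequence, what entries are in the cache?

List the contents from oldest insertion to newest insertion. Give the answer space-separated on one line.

Answer: 45 55 92 9 10 35 12 59

Derivation:
FIFO simulation (capacity=8):
  1. access 60: MISS. Cache (old->new): [60]
  2. access 60: HIT. Cache (old->new): [60]
  3. access 60: HIT. Cache (old->new): [60]
  4. access 60: HIT. Cache (old->new): [60]
  5. access 45: MISS. Cache (old->new): [60 45]
  6. access 55: MISS. Cache (old->new): [60 45 55]
  7. access 60: HIT. Cache (old->new): [60 45 55]
  8. access 55: HIT. Cache (old->new): [60 45 55]
  9. access 55: HIT. Cache (old->new): [60 45 55]
  10. access 55: HIT. Cache (old->new): [60 45 55]
  11. access 45: HIT. Cache (old->new): [60 45 55]
  12. access 92: MISS. Cache (old->new): [60 45 55 92]
  13. access 55: HIT. Cache (old->new): [60 45 55 92]
  14. access 45: HIT. Cache (old->new): [60 45 55 92]
  15. access 9: MISS. Cache (old->new): [60 45 55 92 9]
  16. access 92: HIT. Cache (old->new): [60 45 55 92 9]
  17. access 10: MISS. Cache (old->new): [60 45 55 92 9 10]
  18. access 92: HIT. Cache (old->new): [60 45 55 92 9 10]
  19. access 92: HIT. Cache (old->new): [60 45 55 92 9 10]
  20. access 55: HIT. Cache (old->new): [60 45 55 92 9 10]
  21. access 35: MISS. Cache (old->new): [60 45 55 92 9 10 35]
  22. access 92: HIT. Cache (old->new): [60 45 55 92 9 10 35]
  23. access 10: HIT. Cache (old->new): [60 45 55 92 9 10 35]
  24. access 92: HIT. Cache (old->new): [60 45 55 92 9 10 35]
  25. access 12: MISS. Cache (old->new): [60 45 55 92 9 10 35 12]
  26. access 59: MISS, evict 60. Cache (old->new): [45 55 92 9 10 35 12 59]
  27. access 59: HIT. Cache (old->new): [45 55 92 9 10 35 12 59]
  28. access 59: HIT. Cache (old->new): [45 55 92 9 10 35 12 59]
  29. access 59: HIT. Cache (old->new): [45 55 92 9 10 35 12 59]
  30. access 59: HIT. Cache (old->new): [45 55 92 9 10 35 12 59]
  31. access 55: HIT. Cache (old->new): [45 55 92 9 10 35 12 59]
  32. access 10: HIT. Cache (old->new): [45 55 92 9 10 35 12 59]
  33. access 9: HIT. Cache (old->new): [45 55 92 9 10 35 12 59]
Total: 24 hits, 9 misses, 1 evictions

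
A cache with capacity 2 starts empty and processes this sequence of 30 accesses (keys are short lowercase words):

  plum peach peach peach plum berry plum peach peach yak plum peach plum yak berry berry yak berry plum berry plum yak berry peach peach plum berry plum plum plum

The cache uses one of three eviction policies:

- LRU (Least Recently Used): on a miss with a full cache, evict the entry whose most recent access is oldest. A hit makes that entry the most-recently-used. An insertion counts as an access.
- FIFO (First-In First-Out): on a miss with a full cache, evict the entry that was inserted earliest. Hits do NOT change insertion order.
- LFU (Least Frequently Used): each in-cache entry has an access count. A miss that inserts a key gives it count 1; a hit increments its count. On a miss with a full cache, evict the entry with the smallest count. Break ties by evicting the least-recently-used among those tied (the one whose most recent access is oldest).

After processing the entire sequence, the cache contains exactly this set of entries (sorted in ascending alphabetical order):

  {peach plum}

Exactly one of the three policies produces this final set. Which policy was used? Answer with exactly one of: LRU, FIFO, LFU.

Simulating under each policy and comparing final sets:
  LRU: final set = {berry plum} -> differs
  FIFO: final set = {berry plum} -> differs
  LFU: final set = {peach plum} -> MATCHES target
Only LFU produces the target set.

Answer: LFU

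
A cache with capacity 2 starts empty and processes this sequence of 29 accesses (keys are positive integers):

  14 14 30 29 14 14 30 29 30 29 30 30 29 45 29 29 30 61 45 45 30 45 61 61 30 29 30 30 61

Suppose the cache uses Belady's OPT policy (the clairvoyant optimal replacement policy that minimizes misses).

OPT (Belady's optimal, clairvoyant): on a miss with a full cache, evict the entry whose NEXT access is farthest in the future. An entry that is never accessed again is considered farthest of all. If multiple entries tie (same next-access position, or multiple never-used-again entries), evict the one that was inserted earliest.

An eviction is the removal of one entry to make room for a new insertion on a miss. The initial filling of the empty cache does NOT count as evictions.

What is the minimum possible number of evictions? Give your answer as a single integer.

OPT (Belady) simulation (capacity=2):
  1. access 14: MISS. Cache: [14]
  2. access 14: HIT. Next use of 14: step 5. Cache: [14]
  3. access 30: MISS. Cache: [14 30]
  4. access 29: MISS, evict 30 (next use: step 7). Cache: [14 29]
  5. access 14: HIT. Next use of 14: step 6. Cache: [14 29]
  6. access 14: HIT. Next use of 14: never. Cache: [14 29]
  7. access 30: MISS, evict 14 (next use: never). Cache: [29 30]
  8. access 29: HIT. Next use of 29: step 10. Cache: [29 30]
  9. access 30: HIT. Next use of 30: step 11. Cache: [29 30]
  10. access 29: HIT. Next use of 29: step 13. Cache: [29 30]
  11. access 30: HIT. Next use of 30: step 12. Cache: [29 30]
  12. access 30: HIT. Next use of 30: step 17. Cache: [29 30]
  13. access 29: HIT. Next use of 29: step 15. Cache: [29 30]
  14. access 45: MISS, evict 30 (next use: step 17). Cache: [29 45]
  15. access 29: HIT. Next use of 29: step 16. Cache: [29 45]
  16. access 29: HIT. Next use of 29: step 26. Cache: [29 45]
  17. access 30: MISS, evict 29 (next use: step 26). Cache: [45 30]
  18. access 61: MISS, evict 30 (next use: step 21). Cache: [45 61]
  19. access 45: HIT. Next use of 45: step 20. Cache: [45 61]
  20. access 45: HIT. Next use of 45: step 22. Cache: [45 61]
  21. access 30: MISS, evict 61 (next use: step 23). Cache: [45 30]
  22. access 45: HIT. Next use of 45: never. Cache: [45 30]
  23. access 61: MISS, evict 45 (next use: never). Cache: [30 61]
  24. access 61: HIT. Next use of 61: step 29. Cache: [30 61]
  25. access 30: HIT. Next use of 30: step 27. Cache: [30 61]
  26. access 29: MISS, evict 61 (next use: step 29). Cache: [30 29]
  27. access 30: HIT. Next use of 30: step 28. Cache: [30 29]
  28. access 30: HIT. Next use of 30: never. Cache: [30 29]
  29. access 61: MISS, evict 30 (next use: never). Cache: [29 61]
Total: 18 hits, 11 misses, 9 evictions

Answer: 9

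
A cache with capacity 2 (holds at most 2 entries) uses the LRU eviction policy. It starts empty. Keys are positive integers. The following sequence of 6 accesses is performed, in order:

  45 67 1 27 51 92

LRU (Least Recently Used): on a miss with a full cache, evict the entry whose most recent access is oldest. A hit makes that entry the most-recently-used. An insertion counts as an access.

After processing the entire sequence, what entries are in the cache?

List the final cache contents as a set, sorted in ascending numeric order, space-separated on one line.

LRU simulation (capacity=2):
  1. access 45: MISS. Cache (LRU->MRU): [45]
  2. access 67: MISS. Cache (LRU->MRU): [45 67]
  3. access 1: MISS, evict 45. Cache (LRU->MRU): [67 1]
  4. access 27: MISS, evict 67. Cache (LRU->MRU): [1 27]
  5. access 51: MISS, evict 1. Cache (LRU->MRU): [27 51]
  6. access 92: MISS, evict 27. Cache (LRU->MRU): [51 92]
Total: 0 hits, 6 misses, 4 evictions

Answer: 51 92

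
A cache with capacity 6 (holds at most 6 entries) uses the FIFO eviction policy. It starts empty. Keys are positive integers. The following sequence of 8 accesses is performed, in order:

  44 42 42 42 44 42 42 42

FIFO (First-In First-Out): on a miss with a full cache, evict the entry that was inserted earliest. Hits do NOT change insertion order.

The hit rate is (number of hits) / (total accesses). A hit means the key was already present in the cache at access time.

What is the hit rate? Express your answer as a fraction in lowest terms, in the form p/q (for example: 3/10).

FIFO simulation (capacity=6):
  1. access 44: MISS. Cache (old->new): [44]
  2. access 42: MISS. Cache (old->new): [44 42]
  3. access 42: HIT. Cache (old->new): [44 42]
  4. access 42: HIT. Cache (old->new): [44 42]
  5. access 44: HIT. Cache (old->new): [44 42]
  6. access 42: HIT. Cache (old->new): [44 42]
  7. access 42: HIT. Cache (old->new): [44 42]
  8. access 42: HIT. Cache (old->new): [44 42]
Total: 6 hits, 2 misses, 0 evictions

Hit rate = 6/8 = 3/4

Answer: 3/4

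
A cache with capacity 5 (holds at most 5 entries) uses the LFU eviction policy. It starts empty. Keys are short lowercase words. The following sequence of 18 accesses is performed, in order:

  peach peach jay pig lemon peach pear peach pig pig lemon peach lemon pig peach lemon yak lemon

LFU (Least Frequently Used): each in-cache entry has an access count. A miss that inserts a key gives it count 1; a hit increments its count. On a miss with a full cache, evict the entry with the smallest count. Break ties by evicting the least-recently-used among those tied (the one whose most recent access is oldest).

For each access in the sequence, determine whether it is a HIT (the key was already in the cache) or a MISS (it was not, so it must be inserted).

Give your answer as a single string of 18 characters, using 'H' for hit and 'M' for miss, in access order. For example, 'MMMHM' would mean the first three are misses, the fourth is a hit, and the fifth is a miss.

Answer: MHMMMHMHHHHHHHHHMH

Derivation:
LFU simulation (capacity=5):
  1. access peach: MISS. Cache: [peach(c=1)]
  2. access peach: HIT, count now 2. Cache: [peach(c=2)]
  3. access jay: MISS. Cache: [jay(c=1) peach(c=2)]
  4. access pig: MISS. Cache: [jay(c=1) pig(c=1) peach(c=2)]
  5. access lemon: MISS. Cache: [jay(c=1) pig(c=1) lemon(c=1) peach(c=2)]
  6. access peach: HIT, count now 3. Cache: [jay(c=1) pig(c=1) lemon(c=1) peach(c=3)]
  7. access pear: MISS. Cache: [jay(c=1) pig(c=1) lemon(c=1) pear(c=1) peach(c=3)]
  8. access peach: HIT, count now 4. Cache: [jay(c=1) pig(c=1) lemon(c=1) pear(c=1) peach(c=4)]
  9. access pig: HIT, count now 2. Cache: [jay(c=1) lemon(c=1) pear(c=1) pig(c=2) peach(c=4)]
  10. access pig: HIT, count now 3. Cache: [jay(c=1) lemon(c=1) pear(c=1) pig(c=3) peach(c=4)]
  11. access lemon: HIT, count now 2. Cache: [jay(c=1) pear(c=1) lemon(c=2) pig(c=3) peach(c=4)]
  12. access peach: HIT, count now 5. Cache: [jay(c=1) pear(c=1) lemon(c=2) pig(c=3) peach(c=5)]
  13. access lemon: HIT, count now 3. Cache: [jay(c=1) pear(c=1) pig(c=3) lemon(c=3) peach(c=5)]
  14. access pig: HIT, count now 4. Cache: [jay(c=1) pear(c=1) lemon(c=3) pig(c=4) peach(c=5)]
  15. access peach: HIT, count now 6. Cache: [jay(c=1) pear(c=1) lemon(c=3) pig(c=4) peach(c=6)]
  16. access lemon: HIT, count now 4. Cache: [jay(c=1) pear(c=1) pig(c=4) lemon(c=4) peach(c=6)]
  17. access yak: MISS, evict jay(c=1). Cache: [pear(c=1) yak(c=1) pig(c=4) lemon(c=4) peach(c=6)]
  18. access lemon: HIT, count now 5. Cache: [pear(c=1) yak(c=1) pig(c=4) lemon(c=5) peach(c=6)]
Total: 12 hits, 6 misses, 1 evictions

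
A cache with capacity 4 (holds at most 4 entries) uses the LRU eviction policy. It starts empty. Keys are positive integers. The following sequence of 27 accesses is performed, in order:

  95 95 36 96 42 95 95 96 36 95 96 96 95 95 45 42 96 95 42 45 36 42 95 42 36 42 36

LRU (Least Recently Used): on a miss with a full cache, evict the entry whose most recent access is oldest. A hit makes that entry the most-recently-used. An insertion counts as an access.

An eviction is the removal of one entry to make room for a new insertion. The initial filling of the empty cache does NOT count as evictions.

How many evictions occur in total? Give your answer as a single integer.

Answer: 3

Derivation:
LRU simulation (capacity=4):
  1. access 95: MISS. Cache (LRU->MRU): [95]
  2. access 95: HIT. Cache (LRU->MRU): [95]
  3. access 36: MISS. Cache (LRU->MRU): [95 36]
  4. access 96: MISS. Cache (LRU->MRU): [95 36 96]
  5. access 42: MISS. Cache (LRU->MRU): [95 36 96 42]
  6. access 95: HIT. Cache (LRU->MRU): [36 96 42 95]
  7. access 95: HIT. Cache (LRU->MRU): [36 96 42 95]
  8. access 96: HIT. Cache (LRU->MRU): [36 42 95 96]
  9. access 36: HIT. Cache (LRU->MRU): [42 95 96 36]
  10. access 95: HIT. Cache (LRU->MRU): [42 96 36 95]
  11. access 96: HIT. Cache (LRU->MRU): [42 36 95 96]
  12. access 96: HIT. Cache (LRU->MRU): [42 36 95 96]
  13. access 95: HIT. Cache (LRU->MRU): [42 36 96 95]
  14. access 95: HIT. Cache (LRU->MRU): [42 36 96 95]
  15. access 45: MISS, evict 42. Cache (LRU->MRU): [36 96 95 45]
  16. access 42: MISS, evict 36. Cache (LRU->MRU): [96 95 45 42]
  17. access 96: HIT. Cache (LRU->MRU): [95 45 42 96]
  18. access 95: HIT. Cache (LRU->MRU): [45 42 96 95]
  19. access 42: HIT. Cache (LRU->MRU): [45 96 95 42]
  20. access 45: HIT. Cache (LRU->MRU): [96 95 42 45]
  21. access 36: MISS, evict 96. Cache (LRU->MRU): [95 42 45 36]
  22. access 42: HIT. Cache (LRU->MRU): [95 45 36 42]
  23. access 95: HIT. Cache (LRU->MRU): [45 36 42 95]
  24. access 42: HIT. Cache (LRU->MRU): [45 36 95 42]
  25. access 36: HIT. Cache (LRU->MRU): [45 95 42 36]
  26. access 42: HIT. Cache (LRU->MRU): [45 95 36 42]
  27. access 36: HIT. Cache (LRU->MRU): [45 95 42 36]
Total: 20 hits, 7 misses, 3 evictions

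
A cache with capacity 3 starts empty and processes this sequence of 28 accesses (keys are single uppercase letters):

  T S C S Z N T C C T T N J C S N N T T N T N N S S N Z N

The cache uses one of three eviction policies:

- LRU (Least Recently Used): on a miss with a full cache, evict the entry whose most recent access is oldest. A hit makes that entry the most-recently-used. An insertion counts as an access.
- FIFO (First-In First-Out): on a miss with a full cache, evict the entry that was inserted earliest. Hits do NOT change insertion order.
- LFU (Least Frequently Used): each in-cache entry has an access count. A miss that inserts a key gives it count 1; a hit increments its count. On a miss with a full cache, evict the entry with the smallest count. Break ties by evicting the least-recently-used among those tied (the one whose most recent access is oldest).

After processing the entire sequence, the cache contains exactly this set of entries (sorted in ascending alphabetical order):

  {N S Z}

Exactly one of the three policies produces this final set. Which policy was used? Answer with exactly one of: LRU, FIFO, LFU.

Simulating under each policy and comparing final sets:
  LRU: final set = {N S Z} -> MATCHES target
  FIFO: final set = {N T Z} -> differs
  LFU: final set = {N T Z} -> differs
Only LRU produces the target set.

Answer: LRU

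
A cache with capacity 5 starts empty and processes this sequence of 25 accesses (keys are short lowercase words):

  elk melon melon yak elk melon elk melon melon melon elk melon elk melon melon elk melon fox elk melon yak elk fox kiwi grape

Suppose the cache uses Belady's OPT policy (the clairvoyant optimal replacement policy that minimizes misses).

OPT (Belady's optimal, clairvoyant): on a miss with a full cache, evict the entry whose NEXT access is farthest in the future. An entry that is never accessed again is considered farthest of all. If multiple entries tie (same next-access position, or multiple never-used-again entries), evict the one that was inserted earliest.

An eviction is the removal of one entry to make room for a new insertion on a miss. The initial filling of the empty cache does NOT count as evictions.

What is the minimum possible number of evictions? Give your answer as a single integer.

OPT (Belady) simulation (capacity=5):
  1. access elk: MISS. Cache: [elk]
  2. access melon: MISS. Cache: [elk melon]
  3. access melon: HIT. Next use of melon: step 6. Cache: [elk melon]
  4. access yak: MISS. Cache: [elk melon yak]
  5. access elk: HIT. Next use of elk: step 7. Cache: [elk melon yak]
  6. access melon: HIT. Next use of melon: step 8. Cache: [elk melon yak]
  7. access elk: HIT. Next use of elk: step 11. Cache: [elk melon yak]
  8. access melon: HIT. Next use of melon: step 9. Cache: [elk melon yak]
  9. access melon: HIT. Next use of melon: step 10. Cache: [elk melon yak]
  10. access melon: HIT. Next use of melon: step 12. Cache: [elk melon yak]
  11. access elk: HIT. Next use of elk: step 13. Cache: [elk melon yak]
  12. access melon: HIT. Next use of melon: step 14. Cache: [elk melon yak]
  13. access elk: HIT. Next use of elk: step 16. Cache: [elk melon yak]
  14. access melon: HIT. Next use of melon: step 15. Cache: [elk melon yak]
  15. access melon: HIT. Next use of melon: step 17. Cache: [elk melon yak]
  16. access elk: HIT. Next use of elk: step 19. Cache: [elk melon yak]
  17. access melon: HIT. Next use of melon: step 20. Cache: [elk melon yak]
  18. access fox: MISS. Cache: [elk melon yak fox]
  19. access elk: HIT. Next use of elk: step 22. Cache: [elk melon yak fox]
  20. access melon: HIT. Next use of melon: never. Cache: [elk melon yak fox]
  21. access yak: HIT. Next use of yak: never. Cache: [elk melon yak fox]
  22. access elk: HIT. Next use of elk: never. Cache: [elk melon yak fox]
  23. access fox: HIT. Next use of fox: never. Cache: [elk melon yak fox]
  24. access kiwi: MISS. Cache: [elk melon yak fox kiwi]
  25. access grape: MISS, evict elk (next use: never). Cache: [melon yak fox kiwi grape]
Total: 19 hits, 6 misses, 1 evictions

Answer: 1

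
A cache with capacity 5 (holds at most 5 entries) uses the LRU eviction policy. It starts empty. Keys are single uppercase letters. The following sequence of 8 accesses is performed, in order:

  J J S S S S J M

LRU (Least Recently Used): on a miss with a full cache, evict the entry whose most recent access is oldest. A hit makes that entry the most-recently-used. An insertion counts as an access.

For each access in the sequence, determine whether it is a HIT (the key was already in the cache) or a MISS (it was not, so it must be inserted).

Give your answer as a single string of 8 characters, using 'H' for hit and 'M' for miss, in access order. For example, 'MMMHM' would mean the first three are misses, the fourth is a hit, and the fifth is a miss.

Answer: MHMHHHHM

Derivation:
LRU simulation (capacity=5):
  1. access J: MISS. Cache (LRU->MRU): [J]
  2. access J: HIT. Cache (LRU->MRU): [J]
  3. access S: MISS. Cache (LRU->MRU): [J S]
  4. access S: HIT. Cache (LRU->MRU): [J S]
  5. access S: HIT. Cache (LRU->MRU): [J S]
  6. access S: HIT. Cache (LRU->MRU): [J S]
  7. access J: HIT. Cache (LRU->MRU): [S J]
  8. access M: MISS. Cache (LRU->MRU): [S J M]
Total: 5 hits, 3 misses, 0 evictions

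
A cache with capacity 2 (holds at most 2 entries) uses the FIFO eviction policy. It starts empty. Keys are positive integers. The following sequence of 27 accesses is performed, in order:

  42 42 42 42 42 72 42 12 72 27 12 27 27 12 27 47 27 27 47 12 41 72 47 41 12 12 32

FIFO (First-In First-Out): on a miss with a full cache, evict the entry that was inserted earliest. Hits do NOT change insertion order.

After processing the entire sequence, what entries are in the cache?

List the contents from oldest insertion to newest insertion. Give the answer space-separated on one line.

Answer: 12 32

Derivation:
FIFO simulation (capacity=2):
  1. access 42: MISS. Cache (old->new): [42]
  2. access 42: HIT. Cache (old->new): [42]
  3. access 42: HIT. Cache (old->new): [42]
  4. access 42: HIT. Cache (old->new): [42]
  5. access 42: HIT. Cache (old->new): [42]
  6. access 72: MISS. Cache (old->new): [42 72]
  7. access 42: HIT. Cache (old->new): [42 72]
  8. access 12: MISS, evict 42. Cache (old->new): [72 12]
  9. access 72: HIT. Cache (old->new): [72 12]
  10. access 27: MISS, evict 72. Cache (old->new): [12 27]
  11. access 12: HIT. Cache (old->new): [12 27]
  12. access 27: HIT. Cache (old->new): [12 27]
  13. access 27: HIT. Cache (old->new): [12 27]
  14. access 12: HIT. Cache (old->new): [12 27]
  15. access 27: HIT. Cache (old->new): [12 27]
  16. access 47: MISS, evict 12. Cache (old->new): [27 47]
  17. access 27: HIT. Cache (old->new): [27 47]
  18. access 27: HIT. Cache (old->new): [27 47]
  19. access 47: HIT. Cache (old->new): [27 47]
  20. access 12: MISS, evict 27. Cache (old->new): [47 12]
  21. access 41: MISS, evict 47. Cache (old->new): [12 41]
  22. access 72: MISS, evict 12. Cache (old->new): [41 72]
  23. access 47: MISS, evict 41. Cache (old->new): [72 47]
  24. access 41: MISS, evict 72. Cache (old->new): [47 41]
  25. access 12: MISS, evict 47. Cache (old->new): [41 12]
  26. access 12: HIT. Cache (old->new): [41 12]
  27. access 32: MISS, evict 41. Cache (old->new): [12 32]
Total: 15 hits, 12 misses, 10 evictions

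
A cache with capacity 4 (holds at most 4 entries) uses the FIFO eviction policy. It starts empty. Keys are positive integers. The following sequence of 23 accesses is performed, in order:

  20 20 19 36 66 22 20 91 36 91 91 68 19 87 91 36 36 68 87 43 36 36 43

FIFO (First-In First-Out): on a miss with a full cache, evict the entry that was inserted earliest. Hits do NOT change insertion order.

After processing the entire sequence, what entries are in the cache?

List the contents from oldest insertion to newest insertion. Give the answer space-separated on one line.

FIFO simulation (capacity=4):
  1. access 20: MISS. Cache (old->new): [20]
  2. access 20: HIT. Cache (old->new): [20]
  3. access 19: MISS. Cache (old->new): [20 19]
  4. access 36: MISS. Cache (old->new): [20 19 36]
  5. access 66: MISS. Cache (old->new): [20 19 36 66]
  6. access 22: MISS, evict 20. Cache (old->new): [19 36 66 22]
  7. access 20: MISS, evict 19. Cache (old->new): [36 66 22 20]
  8. access 91: MISS, evict 36. Cache (old->new): [66 22 20 91]
  9. access 36: MISS, evict 66. Cache (old->new): [22 20 91 36]
  10. access 91: HIT. Cache (old->new): [22 20 91 36]
  11. access 91: HIT. Cache (old->new): [22 20 91 36]
  12. access 68: MISS, evict 22. Cache (old->new): [20 91 36 68]
  13. access 19: MISS, evict 20. Cache (old->new): [91 36 68 19]
  14. access 87: MISS, evict 91. Cache (old->new): [36 68 19 87]
  15. access 91: MISS, evict 36. Cache (old->new): [68 19 87 91]
  16. access 36: MISS, evict 68. Cache (old->new): [19 87 91 36]
  17. access 36: HIT. Cache (old->new): [19 87 91 36]
  18. access 68: MISS, evict 19. Cache (old->new): [87 91 36 68]
  19. access 87: HIT. Cache (old->new): [87 91 36 68]
  20. access 43: MISS, evict 87. Cache (old->new): [91 36 68 43]
  21. access 36: HIT. Cache (old->new): [91 36 68 43]
  22. access 36: HIT. Cache (old->new): [91 36 68 43]
  23. access 43: HIT. Cache (old->new): [91 36 68 43]
Total: 8 hits, 15 misses, 11 evictions

Answer: 91 36 68 43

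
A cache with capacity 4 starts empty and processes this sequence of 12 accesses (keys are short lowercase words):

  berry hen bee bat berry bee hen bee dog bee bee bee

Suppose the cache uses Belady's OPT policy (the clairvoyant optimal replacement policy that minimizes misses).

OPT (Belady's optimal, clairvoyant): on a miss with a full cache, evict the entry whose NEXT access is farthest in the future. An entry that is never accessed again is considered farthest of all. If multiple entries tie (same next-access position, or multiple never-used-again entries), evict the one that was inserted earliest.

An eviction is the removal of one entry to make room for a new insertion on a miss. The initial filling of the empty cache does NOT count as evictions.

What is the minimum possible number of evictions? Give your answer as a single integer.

OPT (Belady) simulation (capacity=4):
  1. access berry: MISS. Cache: [berry]
  2. access hen: MISS. Cache: [berry hen]
  3. access bee: MISS. Cache: [berry hen bee]
  4. access bat: MISS. Cache: [berry hen bee bat]
  5. access berry: HIT. Next use of berry: never. Cache: [berry hen bee bat]
  6. access bee: HIT. Next use of bee: step 8. Cache: [berry hen bee bat]
  7. access hen: HIT. Next use of hen: never. Cache: [berry hen bee bat]
  8. access bee: HIT. Next use of bee: step 10. Cache: [berry hen bee bat]
  9. access dog: MISS, evict berry (next use: never). Cache: [hen bee bat dog]
  10. access bee: HIT. Next use of bee: step 11. Cache: [hen bee bat dog]
  11. access bee: HIT. Next use of bee: step 12. Cache: [hen bee bat dog]
  12. access bee: HIT. Next use of bee: never. Cache: [hen bee bat dog]
Total: 7 hits, 5 misses, 1 evictions

Answer: 1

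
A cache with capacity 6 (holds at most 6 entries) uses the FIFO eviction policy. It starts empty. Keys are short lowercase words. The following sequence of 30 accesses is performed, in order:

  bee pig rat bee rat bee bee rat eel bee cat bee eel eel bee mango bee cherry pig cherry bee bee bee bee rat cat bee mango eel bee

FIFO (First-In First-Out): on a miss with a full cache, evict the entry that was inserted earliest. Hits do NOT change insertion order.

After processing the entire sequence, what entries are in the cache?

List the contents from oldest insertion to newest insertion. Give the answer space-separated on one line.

Answer: rat eel cat mango cherry bee

Derivation:
FIFO simulation (capacity=6):
  1. access bee: MISS. Cache (old->new): [bee]
  2. access pig: MISS. Cache (old->new): [bee pig]
  3. access rat: MISS. Cache (old->new): [bee pig rat]
  4. access bee: HIT. Cache (old->new): [bee pig rat]
  5. access rat: HIT. Cache (old->new): [bee pig rat]
  6. access bee: HIT. Cache (old->new): [bee pig rat]
  7. access bee: HIT. Cache (old->new): [bee pig rat]
  8. access rat: HIT. Cache (old->new): [bee pig rat]
  9. access eel: MISS. Cache (old->new): [bee pig rat eel]
  10. access bee: HIT. Cache (old->new): [bee pig rat eel]
  11. access cat: MISS. Cache (old->new): [bee pig rat eel cat]
  12. access bee: HIT. Cache (old->new): [bee pig rat eel cat]
  13. access eel: HIT. Cache (old->new): [bee pig rat eel cat]
  14. access eel: HIT. Cache (old->new): [bee pig rat eel cat]
  15. access bee: HIT. Cache (old->new): [bee pig rat eel cat]
  16. access mango: MISS. Cache (old->new): [bee pig rat eel cat mango]
  17. access bee: HIT. Cache (old->new): [bee pig rat eel cat mango]
  18. access cherry: MISS, evict bee. Cache (old->new): [pig rat eel cat mango cherry]
  19. access pig: HIT. Cache (old->new): [pig rat eel cat mango cherry]
  20. access cherry: HIT. Cache (old->new): [pig rat eel cat mango cherry]
  21. access bee: MISS, evict pig. Cache (old->new): [rat eel cat mango cherry bee]
  22. access bee: HIT. Cache (old->new): [rat eel cat mango cherry bee]
  23. access bee: HIT. Cache (old->new): [rat eel cat mango cherry bee]
  24. access bee: HIT. Cache (old->new): [rat eel cat mango cherry bee]
  25. access rat: HIT. Cache (old->new): [rat eel cat mango cherry bee]
  26. access cat: HIT. Cache (old->new): [rat eel cat mango cherry bee]
  27. access bee: HIT. Cache (old->new): [rat eel cat mango cherry bee]
  28. access mango: HIT. Cache (old->new): [rat eel cat mango cherry bee]
  29. access eel: HIT. Cache (old->new): [rat eel cat mango cherry bee]
  30. access bee: HIT. Cache (old->new): [rat eel cat mango cherry bee]
Total: 22 hits, 8 misses, 2 evictions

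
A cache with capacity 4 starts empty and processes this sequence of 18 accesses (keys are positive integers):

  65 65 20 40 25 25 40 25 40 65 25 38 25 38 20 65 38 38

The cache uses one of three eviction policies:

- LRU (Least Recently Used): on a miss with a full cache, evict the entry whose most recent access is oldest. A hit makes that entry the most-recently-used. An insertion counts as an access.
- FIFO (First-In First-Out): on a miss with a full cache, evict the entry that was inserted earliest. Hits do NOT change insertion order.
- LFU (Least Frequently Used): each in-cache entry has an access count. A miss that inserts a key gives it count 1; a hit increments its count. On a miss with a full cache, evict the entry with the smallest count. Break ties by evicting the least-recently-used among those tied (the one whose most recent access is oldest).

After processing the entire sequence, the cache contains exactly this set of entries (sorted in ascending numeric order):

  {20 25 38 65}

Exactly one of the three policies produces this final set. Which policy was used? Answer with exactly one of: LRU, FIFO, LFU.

Answer: LRU

Derivation:
Simulating under each policy and comparing final sets:
  LRU: final set = {20 25 38 65} -> MATCHES target
  FIFO: final set = {25 38 40 65} -> differs
  LFU: final set = {25 38 40 65} -> differs
Only LRU produces the target set.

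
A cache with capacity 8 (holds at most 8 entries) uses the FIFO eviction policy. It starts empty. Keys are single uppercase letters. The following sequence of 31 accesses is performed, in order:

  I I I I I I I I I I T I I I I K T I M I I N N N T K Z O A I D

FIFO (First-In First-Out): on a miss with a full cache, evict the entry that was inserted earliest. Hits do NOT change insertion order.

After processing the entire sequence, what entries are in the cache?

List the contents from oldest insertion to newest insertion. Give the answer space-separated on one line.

Answer: T K M N Z O A D

Derivation:
FIFO simulation (capacity=8):
  1. access I: MISS. Cache (old->new): [I]
  2. access I: HIT. Cache (old->new): [I]
  3. access I: HIT. Cache (old->new): [I]
  4. access I: HIT. Cache (old->new): [I]
  5. access I: HIT. Cache (old->new): [I]
  6. access I: HIT. Cache (old->new): [I]
  7. access I: HIT. Cache (old->new): [I]
  8. access I: HIT. Cache (old->new): [I]
  9. access I: HIT. Cache (old->new): [I]
  10. access I: HIT. Cache (old->new): [I]
  11. access T: MISS. Cache (old->new): [I T]
  12. access I: HIT. Cache (old->new): [I T]
  13. access I: HIT. Cache (old->new): [I T]
  14. access I: HIT. Cache (old->new): [I T]
  15. access I: HIT. Cache (old->new): [I T]
  16. access K: MISS. Cache (old->new): [I T K]
  17. access T: HIT. Cache (old->new): [I T K]
  18. access I: HIT. Cache (old->new): [I T K]
  19. access M: MISS. Cache (old->new): [I T K M]
  20. access I: HIT. Cache (old->new): [I T K M]
  21. access I: HIT. Cache (old->new): [I T K M]
  22. access N: MISS. Cache (old->new): [I T K M N]
  23. access N: HIT. Cache (old->new): [I T K M N]
  24. access N: HIT. Cache (old->new): [I T K M N]
  25. access T: HIT. Cache (old->new): [I T K M N]
  26. access K: HIT. Cache (old->new): [I T K M N]
  27. access Z: MISS. Cache (old->new): [I T K M N Z]
  28. access O: MISS. Cache (old->new): [I T K M N Z O]
  29. access A: MISS. Cache (old->new): [I T K M N Z O A]
  30. access I: HIT. Cache (old->new): [I T K M N Z O A]
  31. access D: MISS, evict I. Cache (old->new): [T K M N Z O A D]
Total: 22 hits, 9 misses, 1 evictions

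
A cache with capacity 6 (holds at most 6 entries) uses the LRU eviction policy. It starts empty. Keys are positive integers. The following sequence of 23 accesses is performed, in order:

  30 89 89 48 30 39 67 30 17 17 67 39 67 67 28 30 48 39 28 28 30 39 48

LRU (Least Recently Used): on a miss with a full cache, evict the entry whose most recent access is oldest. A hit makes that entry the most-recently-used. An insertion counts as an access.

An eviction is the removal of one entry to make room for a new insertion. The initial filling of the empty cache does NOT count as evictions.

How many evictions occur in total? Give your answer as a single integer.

LRU simulation (capacity=6):
  1. access 30: MISS. Cache (LRU->MRU): [30]
  2. access 89: MISS. Cache (LRU->MRU): [30 89]
  3. access 89: HIT. Cache (LRU->MRU): [30 89]
  4. access 48: MISS. Cache (LRU->MRU): [30 89 48]
  5. access 30: HIT. Cache (LRU->MRU): [89 48 30]
  6. access 39: MISS. Cache (LRU->MRU): [89 48 30 39]
  7. access 67: MISS. Cache (LRU->MRU): [89 48 30 39 67]
  8. access 30: HIT. Cache (LRU->MRU): [89 48 39 67 30]
  9. access 17: MISS. Cache (LRU->MRU): [89 48 39 67 30 17]
  10. access 17: HIT. Cache (LRU->MRU): [89 48 39 67 30 17]
  11. access 67: HIT. Cache (LRU->MRU): [89 48 39 30 17 67]
  12. access 39: HIT. Cache (LRU->MRU): [89 48 30 17 67 39]
  13. access 67: HIT. Cache (LRU->MRU): [89 48 30 17 39 67]
  14. access 67: HIT. Cache (LRU->MRU): [89 48 30 17 39 67]
  15. access 28: MISS, evict 89. Cache (LRU->MRU): [48 30 17 39 67 28]
  16. access 30: HIT. Cache (LRU->MRU): [48 17 39 67 28 30]
  17. access 48: HIT. Cache (LRU->MRU): [17 39 67 28 30 48]
  18. access 39: HIT. Cache (LRU->MRU): [17 67 28 30 48 39]
  19. access 28: HIT. Cache (LRU->MRU): [17 67 30 48 39 28]
  20. access 28: HIT. Cache (LRU->MRU): [17 67 30 48 39 28]
  21. access 30: HIT. Cache (LRU->MRU): [17 67 48 39 28 30]
  22. access 39: HIT. Cache (LRU->MRU): [17 67 48 28 30 39]
  23. access 48: HIT. Cache (LRU->MRU): [17 67 28 30 39 48]
Total: 16 hits, 7 misses, 1 evictions

Answer: 1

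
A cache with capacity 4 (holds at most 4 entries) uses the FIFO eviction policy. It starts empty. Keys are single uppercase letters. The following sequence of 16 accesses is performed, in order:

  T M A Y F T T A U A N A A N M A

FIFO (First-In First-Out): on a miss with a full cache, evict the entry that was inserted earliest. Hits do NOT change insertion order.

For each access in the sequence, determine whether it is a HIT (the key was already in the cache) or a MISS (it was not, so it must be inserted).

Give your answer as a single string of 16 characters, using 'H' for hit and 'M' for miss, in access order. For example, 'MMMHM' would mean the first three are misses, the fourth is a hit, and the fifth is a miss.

FIFO simulation (capacity=4):
  1. access T: MISS. Cache (old->new): [T]
  2. access M: MISS. Cache (old->new): [T M]
  3. access A: MISS. Cache (old->new): [T M A]
  4. access Y: MISS. Cache (old->new): [T M A Y]
  5. access F: MISS, evict T. Cache (old->new): [M A Y F]
  6. access T: MISS, evict M. Cache (old->new): [A Y F T]
  7. access T: HIT. Cache (old->new): [A Y F T]
  8. access A: HIT. Cache (old->new): [A Y F T]
  9. access U: MISS, evict A. Cache (old->new): [Y F T U]
  10. access A: MISS, evict Y. Cache (old->new): [F T U A]
  11. access N: MISS, evict F. Cache (old->new): [T U A N]
  12. access A: HIT. Cache (old->new): [T U A N]
  13. access A: HIT. Cache (old->new): [T U A N]
  14. access N: HIT. Cache (old->new): [T U A N]
  15. access M: MISS, evict T. Cache (old->new): [U A N M]
  16. access A: HIT. Cache (old->new): [U A N M]
Total: 6 hits, 10 misses, 6 evictions

Answer: MMMMMMHHMMMHHHMH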